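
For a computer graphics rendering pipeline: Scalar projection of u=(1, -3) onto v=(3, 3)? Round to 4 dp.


u.v = -6, |v| = sqrt(18) = 4.2426
Scalar projection = u.v / |v| = -6 / sqrt(18) = -1.4142

-1.4142


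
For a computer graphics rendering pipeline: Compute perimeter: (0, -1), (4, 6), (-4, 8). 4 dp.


Sides: (0, -1)->(4, 6): sqrt(65) = 8.062258, (4, 6)->(-4, 8): sqrt(68) = 8.246211, (-4, 8)->(0, -1): sqrt(97) = 9.848858
Sum = 26.157327
Perimeter = 26.1573

26.1573


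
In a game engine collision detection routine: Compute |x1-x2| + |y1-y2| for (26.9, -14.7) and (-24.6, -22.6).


|26.9-(-24.6)| + |(-14.7)-(-22.6)| = 51.5 + 7.9 = 59.4

59.4


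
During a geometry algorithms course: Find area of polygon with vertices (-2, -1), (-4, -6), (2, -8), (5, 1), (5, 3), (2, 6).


Shoelace sum: ((-2)*(-6) - (-4)*(-1)) + ((-4)*(-8) - 2*(-6)) + (2*1 - 5*(-8)) + (5*3 - 5*1) + (5*6 - 2*3) + (2*(-1) - (-2)*6)
= 138
Area = |138|/2 = 69

69


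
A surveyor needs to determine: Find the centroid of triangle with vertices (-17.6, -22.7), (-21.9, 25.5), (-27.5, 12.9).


Centroid = ((x_A+x_B+x_C)/3, (y_A+y_B+y_C)/3)
= (((-17.6)+(-21.9)+(-27.5))/3, ((-22.7)+25.5+12.9)/3)
= (-22.3333, 5.2333)

(-22.3333, 5.2333)


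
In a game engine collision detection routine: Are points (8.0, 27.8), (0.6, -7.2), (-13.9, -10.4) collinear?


Cross product: (0.6-8)*((-10.4)-27.8) - ((-7.2)-27.8)*((-13.9)-8)
= -483.82

No, not collinear


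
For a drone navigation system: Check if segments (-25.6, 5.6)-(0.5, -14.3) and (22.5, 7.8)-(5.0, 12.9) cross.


Cross products: d1=283.81, d2=498.95, d3=1014.61, d4=799.47
d1*d2 < 0 and d3*d4 < 0? no

No, they don't intersect


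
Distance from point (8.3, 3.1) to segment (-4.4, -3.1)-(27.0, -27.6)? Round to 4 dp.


Project P onto AB: t = 0.1556 (clamped to [0,1])
Closest point on segment: (0.4871, -6.9132)
Distance: 12.7006

12.7006


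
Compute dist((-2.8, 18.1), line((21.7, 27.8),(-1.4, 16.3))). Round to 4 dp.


|cross product| = 57.68
|line direction| = sqrt(665.86) = 25.8043
Distance = 57.68/sqrt(665.86) = 2.2353

2.2353


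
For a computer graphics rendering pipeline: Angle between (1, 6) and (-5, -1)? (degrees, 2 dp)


u.v = -11, |u| = sqrt(37) = 6.0828, |v| = sqrt(26) = 5.099
cos(theta) = u.v/(|u||v|) = -11/sqrt(962) = -0.354654
theta = acos(-0.354654) = 110.77 degrees

110.77 degrees


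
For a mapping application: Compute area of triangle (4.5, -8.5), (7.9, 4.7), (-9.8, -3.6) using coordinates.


Area = |x_A(y_B-y_C) + x_B(y_C-y_A) + x_C(y_A-y_B)|/2
= |37.35 + 38.71 + 129.36|/2
= 205.42/2 = 102.71

102.71


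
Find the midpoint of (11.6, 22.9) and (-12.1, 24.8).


M = ((11.6+(-12.1))/2, (22.9+24.8)/2)
= (-0.25, 23.85)

(-0.25, 23.85)


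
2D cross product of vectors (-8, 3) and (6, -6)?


u x v = u_x*v_y - u_y*v_x = (-8)*(-6) - 3*6
= 48 - 18 = 30

30


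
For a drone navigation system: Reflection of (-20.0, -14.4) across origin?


Reflection over origin: (x,y) -> (-x,-y)
(-20, -14.4) -> (20, 14.4)

(20, 14.4)


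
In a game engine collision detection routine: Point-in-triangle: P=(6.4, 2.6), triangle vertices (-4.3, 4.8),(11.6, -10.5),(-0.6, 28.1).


Cross products: AB x AP = 128.73, BC x BP = 40.9, CA x CP = 257.45
All same sign? yes

Yes, inside


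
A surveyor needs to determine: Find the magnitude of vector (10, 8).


|u| = sqrt(10^2 + 8^2) = sqrt(164) = 12.8062

12.8062


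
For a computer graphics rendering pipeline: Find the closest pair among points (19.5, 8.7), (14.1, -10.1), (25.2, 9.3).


d(P0,P1) = 19.5602, d(P0,P2) = 5.7315, d(P1,P2) = 22.3511
Closest: P0 and P2

Closest pair: (19.5, 8.7) and (25.2, 9.3), distance = 5.7315


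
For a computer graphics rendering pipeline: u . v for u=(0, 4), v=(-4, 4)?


u . v = u_x*v_x + u_y*v_y = 0*(-4) + 4*4
= 0 + 16 = 16

16


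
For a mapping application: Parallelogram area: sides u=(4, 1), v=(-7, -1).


|u x v| = |4*(-1) - 1*(-7)|
= |(-4) - (-7)| = 3

3


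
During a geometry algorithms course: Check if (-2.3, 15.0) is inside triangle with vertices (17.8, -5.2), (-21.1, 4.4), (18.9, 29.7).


Cross products: AB x AP = -592.82, BC x BP = -51.64, CA x CP = -723.71
All same sign? yes

Yes, inside


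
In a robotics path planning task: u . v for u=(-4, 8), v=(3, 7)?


u . v = u_x*v_x + u_y*v_y = (-4)*3 + 8*7
= (-12) + 56 = 44

44


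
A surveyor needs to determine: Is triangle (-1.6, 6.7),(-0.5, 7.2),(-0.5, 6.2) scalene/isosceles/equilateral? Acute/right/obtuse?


Side lengths squared: AB^2=1.46, BC^2=1, CA^2=1.46
Sorted: [1, 1.46, 1.46]
By sides: Isosceles, By angles: Acute

Isosceles, Acute


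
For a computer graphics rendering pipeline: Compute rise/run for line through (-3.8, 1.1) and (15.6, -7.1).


slope = (y2-y1)/(x2-x1) = ((-7.1)-1.1)/(15.6-(-3.8)) = (-8.2)/19.4 = -0.4227

-0.4227


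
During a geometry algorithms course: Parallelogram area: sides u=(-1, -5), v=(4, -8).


|u x v| = |(-1)*(-8) - (-5)*4|
= |8 - (-20)| = 28

28


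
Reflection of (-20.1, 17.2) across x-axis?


Reflection over x-axis: (x,y) -> (x,-y)
(-20.1, 17.2) -> (-20.1, -17.2)

(-20.1, -17.2)


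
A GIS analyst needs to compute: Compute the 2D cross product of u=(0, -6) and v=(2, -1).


u x v = u_x*v_y - u_y*v_x = 0*(-1) - (-6)*2
= 0 - (-12) = 12

12


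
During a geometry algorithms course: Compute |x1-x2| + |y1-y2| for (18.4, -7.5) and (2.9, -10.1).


|18.4-2.9| + |(-7.5)-(-10.1)| = 15.5 + 2.6 = 18.1

18.1


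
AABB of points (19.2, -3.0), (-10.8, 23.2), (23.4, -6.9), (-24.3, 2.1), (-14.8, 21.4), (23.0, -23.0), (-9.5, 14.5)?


x range: [-24.3, 23.4]
y range: [-23, 23.2]
Bounding box: (-24.3,-23) to (23.4,23.2)

(-24.3,-23) to (23.4,23.2)


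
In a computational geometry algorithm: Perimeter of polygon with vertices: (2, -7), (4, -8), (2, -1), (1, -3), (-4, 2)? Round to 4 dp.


Sides: (2, -7)->(4, -8): sqrt(5) = 2.236068, (4, -8)->(2, -1): sqrt(53) = 7.28011, (2, -1)->(1, -3): sqrt(5) = 2.236068, (1, -3)->(-4, 2): sqrt(50) = 7.071068, (-4, 2)->(2, -7): sqrt(117) = 10.816654
Sum = 29.639968
Perimeter = 29.64

29.64


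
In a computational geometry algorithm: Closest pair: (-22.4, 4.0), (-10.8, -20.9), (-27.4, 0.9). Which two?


d(P0,P1) = 27.4694, d(P0,P2) = 5.883, d(P1,P2) = 27.4007
Closest: P0 and P2

Closest pair: (-22.4, 4.0) and (-27.4, 0.9), distance = 5.883


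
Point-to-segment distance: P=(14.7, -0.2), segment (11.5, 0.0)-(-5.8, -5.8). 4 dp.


Project P onto AB: t = 0 (clamped to [0,1])
Closest point on segment: (11.5, 0)
Distance: 3.2062

3.2062


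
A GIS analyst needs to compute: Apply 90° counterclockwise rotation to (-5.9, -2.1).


90° CCW: (x,y) -> (-y, x)
(-5.9,-2.1) -> (2.1, -5.9)

(2.1, -5.9)


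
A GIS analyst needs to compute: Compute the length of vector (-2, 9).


|u| = sqrt((-2)^2 + 9^2) = sqrt(85) = 9.2195

9.2195


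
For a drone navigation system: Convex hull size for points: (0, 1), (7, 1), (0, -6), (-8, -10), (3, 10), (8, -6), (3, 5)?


Convex hull vertices (CCW): (-8, -10), (8, -6), (7, 1), (3, 10)
Count = 4

4


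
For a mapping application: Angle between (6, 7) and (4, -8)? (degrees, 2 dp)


u.v = -32, |u| = sqrt(85) = 9.2195, |v| = sqrt(80) = 8.9443
cos(theta) = u.v/(|u||v|) = -32/sqrt(6800) = -0.388057
theta = acos(-0.388057) = 112.83 degrees

112.83 degrees


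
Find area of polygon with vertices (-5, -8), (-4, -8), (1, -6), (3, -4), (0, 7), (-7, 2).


Shoelace sum: ((-5)*(-8) - (-4)*(-8)) + ((-4)*(-6) - 1*(-8)) + (1*(-4) - 3*(-6)) + (3*7 - 0*(-4)) + (0*2 - (-7)*7) + ((-7)*(-8) - (-5)*2)
= 190
Area = |190|/2 = 95

95


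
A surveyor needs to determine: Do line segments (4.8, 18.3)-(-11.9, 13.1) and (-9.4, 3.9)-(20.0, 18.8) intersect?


Cross products: d1=211.78, d2=307.73, d3=166.64, d4=70.69
d1*d2 < 0 and d3*d4 < 0? no

No, they don't intersect


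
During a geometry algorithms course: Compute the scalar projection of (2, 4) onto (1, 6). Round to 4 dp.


u.v = 26, |v| = sqrt(37) = 6.0828
Scalar projection = u.v / |v| = 26 / sqrt(37) = 4.2744

4.2744


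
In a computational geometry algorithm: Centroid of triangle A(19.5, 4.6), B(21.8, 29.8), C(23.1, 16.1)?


Centroid = ((x_A+x_B+x_C)/3, (y_A+y_B+y_C)/3)
= ((19.5+21.8+23.1)/3, (4.6+29.8+16.1)/3)
= (21.4667, 16.8333)

(21.4667, 16.8333)


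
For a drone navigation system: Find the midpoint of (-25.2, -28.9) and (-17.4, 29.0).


M = (((-25.2)+(-17.4))/2, ((-28.9)+29)/2)
= (-21.3, 0.05)

(-21.3, 0.05)


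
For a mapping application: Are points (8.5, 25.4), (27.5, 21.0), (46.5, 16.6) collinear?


Cross product: (27.5-8.5)*(16.6-25.4) - (21-25.4)*(46.5-8.5)
= 0

Yes, collinear


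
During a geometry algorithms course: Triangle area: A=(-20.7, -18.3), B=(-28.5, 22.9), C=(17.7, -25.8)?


Area = |x_A(y_B-y_C) + x_B(y_C-y_A) + x_C(y_A-y_B)|/2
= |(-1008.09) + 213.75 + (-729.24)|/2
= 1523.58/2 = 761.79

761.79


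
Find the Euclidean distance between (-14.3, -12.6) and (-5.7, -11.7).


dx=8.6, dy=0.9
d^2 = 8.6^2 + 0.9^2 = 74.77
d = sqrt(74.77) = 8.647

8.647


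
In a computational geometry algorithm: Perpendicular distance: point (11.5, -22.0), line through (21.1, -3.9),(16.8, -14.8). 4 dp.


|cross product| = 26.81
|line direction| = sqrt(137.3) = 11.7175
Distance = 26.81/sqrt(137.3) = 2.288

2.288


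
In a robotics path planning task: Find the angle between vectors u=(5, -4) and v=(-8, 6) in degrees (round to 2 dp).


u.v = -64, |u| = sqrt(41) = 6.4031, |v| = sqrt(100) = 10
cos(theta) = u.v/(|u||v|) = -64/sqrt(4100) = -0.999512
theta = acos(-0.999512) = 178.21 degrees

178.21 degrees


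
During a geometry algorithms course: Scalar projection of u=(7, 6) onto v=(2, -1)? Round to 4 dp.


u.v = 8, |v| = sqrt(5) = 2.2361
Scalar projection = u.v / |v| = 8 / sqrt(5) = 3.5777

3.5777


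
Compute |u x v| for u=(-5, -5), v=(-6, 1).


|u x v| = |(-5)*1 - (-5)*(-6)|
= |(-5) - 30| = 35

35


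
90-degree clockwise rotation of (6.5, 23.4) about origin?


90° CW: (x,y) -> (y, -x)
(6.5,23.4) -> (23.4, -6.5)

(23.4, -6.5)


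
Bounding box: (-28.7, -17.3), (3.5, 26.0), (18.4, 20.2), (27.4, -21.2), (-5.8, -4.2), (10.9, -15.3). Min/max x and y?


x range: [-28.7, 27.4]
y range: [-21.2, 26]
Bounding box: (-28.7,-21.2) to (27.4,26)

(-28.7,-21.2) to (27.4,26)


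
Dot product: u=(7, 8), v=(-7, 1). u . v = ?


u . v = u_x*v_x + u_y*v_y = 7*(-7) + 8*1
= (-49) + 8 = -41

-41


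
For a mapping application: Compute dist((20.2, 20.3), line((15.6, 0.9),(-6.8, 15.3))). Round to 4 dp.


|cross product| = 500.8
|line direction| = sqrt(709.12) = 26.6293
Distance = 500.8/sqrt(709.12) = 18.8063

18.8063


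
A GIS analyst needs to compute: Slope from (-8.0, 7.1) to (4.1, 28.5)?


slope = (y2-y1)/(x2-x1) = (28.5-7.1)/(4.1-(-8)) = 21.4/12.1 = 1.7686

1.7686


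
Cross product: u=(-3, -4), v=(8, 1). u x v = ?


u x v = u_x*v_y - u_y*v_x = (-3)*1 - (-4)*8
= (-3) - (-32) = 29

29


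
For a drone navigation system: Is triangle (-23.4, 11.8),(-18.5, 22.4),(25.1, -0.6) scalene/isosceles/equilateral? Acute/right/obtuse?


Side lengths squared: AB^2=136.37, BC^2=2429.96, CA^2=2506.01
Sorted: [136.37, 2429.96, 2506.01]
By sides: Scalene, By angles: Acute

Scalene, Acute


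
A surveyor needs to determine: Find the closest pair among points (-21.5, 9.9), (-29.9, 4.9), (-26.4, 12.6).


d(P0,P1) = 9.7755, d(P0,P2) = 5.5946, d(P1,P2) = 8.4581
Closest: P0 and P2

Closest pair: (-21.5, 9.9) and (-26.4, 12.6), distance = 5.5946


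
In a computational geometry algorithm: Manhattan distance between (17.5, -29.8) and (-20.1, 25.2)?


|17.5-(-20.1)| + |(-29.8)-25.2| = 37.6 + 55 = 92.6

92.6


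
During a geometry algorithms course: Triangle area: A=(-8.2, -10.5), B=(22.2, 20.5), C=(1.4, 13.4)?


Area = |x_A(y_B-y_C) + x_B(y_C-y_A) + x_C(y_A-y_B)|/2
= |(-58.22) + 530.58 + (-43.4)|/2
= 428.96/2 = 214.48

214.48


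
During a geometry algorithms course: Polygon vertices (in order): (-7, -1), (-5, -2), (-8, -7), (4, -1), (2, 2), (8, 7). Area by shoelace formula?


Shoelace sum: ((-7)*(-2) - (-5)*(-1)) + ((-5)*(-7) - (-8)*(-2)) + ((-8)*(-1) - 4*(-7)) + (4*2 - 2*(-1)) + (2*7 - 8*2) + (8*(-1) - (-7)*7)
= 113
Area = |113|/2 = 56.5

56.5


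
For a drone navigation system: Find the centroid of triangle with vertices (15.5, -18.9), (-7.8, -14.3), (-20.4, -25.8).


Centroid = ((x_A+x_B+x_C)/3, (y_A+y_B+y_C)/3)
= ((15.5+(-7.8)+(-20.4))/3, ((-18.9)+(-14.3)+(-25.8))/3)
= (-4.2333, -19.6667)

(-4.2333, -19.6667)


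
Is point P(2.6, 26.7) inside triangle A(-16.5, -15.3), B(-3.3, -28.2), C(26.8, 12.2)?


Cross products: AB x AP = 800.79, BC x BP = 1414.13, CA x CP = -1293.35
All same sign? no

No, outside


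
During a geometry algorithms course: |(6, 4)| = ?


|u| = sqrt(6^2 + 4^2) = sqrt(52) = 7.2111

7.2111


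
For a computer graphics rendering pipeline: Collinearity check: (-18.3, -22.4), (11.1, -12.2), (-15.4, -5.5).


Cross product: (11.1-(-18.3))*((-5.5)-(-22.4)) - ((-12.2)-(-22.4))*((-15.4)-(-18.3))
= 467.28

No, not collinear


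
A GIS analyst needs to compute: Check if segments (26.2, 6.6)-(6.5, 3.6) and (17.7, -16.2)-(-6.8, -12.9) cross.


Cross products: d1=-586.65, d2=-448.14, d3=423.66, d4=285.15
d1*d2 < 0 and d3*d4 < 0? no

No, they don't intersect


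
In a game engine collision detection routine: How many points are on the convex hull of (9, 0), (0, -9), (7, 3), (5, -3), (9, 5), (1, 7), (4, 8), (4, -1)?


Convex hull vertices (CCW): (0, -9), (9, 0), (9, 5), (4, 8), (1, 7)
Count = 5

5


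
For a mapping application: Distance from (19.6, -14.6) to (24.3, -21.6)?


dx=4.7, dy=-7
d^2 = 4.7^2 + (-7)^2 = 71.09
d = sqrt(71.09) = 8.4315

8.4315


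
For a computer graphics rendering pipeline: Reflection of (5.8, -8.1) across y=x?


Reflection over y=x: (x,y) -> (y,x)
(5.8, -8.1) -> (-8.1, 5.8)

(-8.1, 5.8)


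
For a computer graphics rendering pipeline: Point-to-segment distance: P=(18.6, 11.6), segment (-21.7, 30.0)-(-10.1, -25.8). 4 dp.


Project P onto AB: t = 0.46 (clamped to [0,1])
Closest point on segment: (-16.3639, 4.3315)
Distance: 35.7114

35.7114


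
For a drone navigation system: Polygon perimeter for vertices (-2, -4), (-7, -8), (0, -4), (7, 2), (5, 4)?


Sides: (-2, -4)->(-7, -8): sqrt(41) = 6.403124, (-7, -8)->(0, -4): sqrt(65) = 8.062258, (0, -4)->(7, 2): sqrt(85) = 9.219544, (7, 2)->(5, 4): sqrt(8) = 2.828427, (5, 4)->(-2, -4): sqrt(113) = 10.630146
Sum = 37.143499
Perimeter = 37.1435

37.1435


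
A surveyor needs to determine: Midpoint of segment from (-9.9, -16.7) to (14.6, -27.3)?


M = (((-9.9)+14.6)/2, ((-16.7)+(-27.3))/2)
= (2.35, -22)

(2.35, -22)


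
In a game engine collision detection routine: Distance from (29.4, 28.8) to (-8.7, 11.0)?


dx=-38.1, dy=-17.8
d^2 = (-38.1)^2 + (-17.8)^2 = 1768.45
d = sqrt(1768.45) = 42.0529

42.0529


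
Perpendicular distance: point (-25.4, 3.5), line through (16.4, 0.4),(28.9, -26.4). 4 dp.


|cross product| = 1081.49
|line direction| = sqrt(874.49) = 29.5718
Distance = 1081.49/sqrt(874.49) = 36.5717

36.5717


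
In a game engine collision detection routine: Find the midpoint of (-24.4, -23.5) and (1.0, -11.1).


M = (((-24.4)+1)/2, ((-23.5)+(-11.1))/2)
= (-11.7, -17.3)

(-11.7, -17.3)


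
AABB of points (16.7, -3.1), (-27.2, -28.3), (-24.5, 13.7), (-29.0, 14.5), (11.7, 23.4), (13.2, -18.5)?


x range: [-29, 16.7]
y range: [-28.3, 23.4]
Bounding box: (-29,-28.3) to (16.7,23.4)

(-29,-28.3) to (16.7,23.4)


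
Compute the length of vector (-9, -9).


|u| = sqrt((-9)^2 + (-9)^2) = sqrt(162) = 12.7279

12.7279


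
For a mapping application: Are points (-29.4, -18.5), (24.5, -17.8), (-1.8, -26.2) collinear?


Cross product: (24.5-(-29.4))*((-26.2)-(-18.5)) - ((-17.8)-(-18.5))*((-1.8)-(-29.4))
= -434.35

No, not collinear


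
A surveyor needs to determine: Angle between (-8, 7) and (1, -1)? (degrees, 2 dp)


u.v = -15, |u| = sqrt(113) = 10.6301, |v| = sqrt(2) = 1.4142
cos(theta) = u.v/(|u||v|) = -15/sqrt(226) = -0.997785
theta = acos(-0.997785) = 176.19 degrees

176.19 degrees


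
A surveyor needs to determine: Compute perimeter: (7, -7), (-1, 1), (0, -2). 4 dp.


Sides: (7, -7)->(-1, 1): sqrt(128) = 11.313708, (-1, 1)->(0, -2): sqrt(10) = 3.162278, (0, -2)->(7, -7): sqrt(74) = 8.602325
Sum = 23.078311
Perimeter = 23.0783

23.0783


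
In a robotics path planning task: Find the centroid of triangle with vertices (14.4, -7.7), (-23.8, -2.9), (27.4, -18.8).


Centroid = ((x_A+x_B+x_C)/3, (y_A+y_B+y_C)/3)
= ((14.4+(-23.8)+27.4)/3, ((-7.7)+(-2.9)+(-18.8))/3)
= (6, -9.8)

(6, -9.8)


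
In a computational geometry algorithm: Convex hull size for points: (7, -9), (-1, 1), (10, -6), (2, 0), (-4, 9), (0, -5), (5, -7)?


Convex hull vertices (CCW): (-4, 9), (0, -5), (7, -9), (10, -6)
Count = 4

4


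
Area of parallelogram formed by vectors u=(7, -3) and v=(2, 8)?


|u x v| = |7*8 - (-3)*2|
= |56 - (-6)| = 62

62


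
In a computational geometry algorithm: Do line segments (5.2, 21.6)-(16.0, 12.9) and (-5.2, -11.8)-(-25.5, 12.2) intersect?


Cross products: d1=-927.62, d2=-1010.21, d3=-451.2, d4=-368.61
d1*d2 < 0 and d3*d4 < 0? no

No, they don't intersect


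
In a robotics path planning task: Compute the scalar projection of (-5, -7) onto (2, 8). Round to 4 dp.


u.v = -66, |v| = sqrt(68) = 8.2462
Scalar projection = u.v / |v| = -66 / sqrt(68) = -8.0037

-8.0037


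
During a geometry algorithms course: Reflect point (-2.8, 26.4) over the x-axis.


Reflection over x-axis: (x,y) -> (x,-y)
(-2.8, 26.4) -> (-2.8, -26.4)

(-2.8, -26.4)


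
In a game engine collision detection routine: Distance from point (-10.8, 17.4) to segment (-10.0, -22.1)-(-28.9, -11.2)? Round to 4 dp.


Project P onto AB: t = 0.9362 (clamped to [0,1])
Closest point on segment: (-27.695, -11.895)
Distance: 33.8177

33.8177


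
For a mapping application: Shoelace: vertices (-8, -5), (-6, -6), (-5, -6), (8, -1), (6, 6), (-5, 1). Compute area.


Shoelace sum: ((-8)*(-6) - (-6)*(-5)) + ((-6)*(-6) - (-5)*(-6)) + ((-5)*(-1) - 8*(-6)) + (8*6 - 6*(-1)) + (6*1 - (-5)*6) + ((-5)*(-5) - (-8)*1)
= 200
Area = |200|/2 = 100

100


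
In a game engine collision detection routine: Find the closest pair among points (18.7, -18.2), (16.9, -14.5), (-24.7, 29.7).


d(P0,P1) = 4.1146, d(P0,P2) = 64.6372, d(P1,P2) = 60.6976
Closest: P0 and P1

Closest pair: (18.7, -18.2) and (16.9, -14.5), distance = 4.1146


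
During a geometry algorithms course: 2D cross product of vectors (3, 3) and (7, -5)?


u x v = u_x*v_y - u_y*v_x = 3*(-5) - 3*7
= (-15) - 21 = -36

-36


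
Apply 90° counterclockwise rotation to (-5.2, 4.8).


90° CCW: (x,y) -> (-y, x)
(-5.2,4.8) -> (-4.8, -5.2)

(-4.8, -5.2)


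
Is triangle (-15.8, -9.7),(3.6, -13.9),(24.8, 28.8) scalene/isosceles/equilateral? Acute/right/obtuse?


Side lengths squared: AB^2=394, BC^2=2272.73, CA^2=3130.61
Sorted: [394, 2272.73, 3130.61]
By sides: Scalene, By angles: Obtuse

Scalene, Obtuse


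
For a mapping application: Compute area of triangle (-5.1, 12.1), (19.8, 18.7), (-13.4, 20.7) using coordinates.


Area = |x_A(y_B-y_C) + x_B(y_C-y_A) + x_C(y_A-y_B)|/2
= |10.2 + 170.28 + 88.44|/2
= 268.92/2 = 134.46

134.46


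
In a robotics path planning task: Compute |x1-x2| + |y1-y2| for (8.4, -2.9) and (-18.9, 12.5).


|8.4-(-18.9)| + |(-2.9)-12.5| = 27.3 + 15.4 = 42.7

42.7


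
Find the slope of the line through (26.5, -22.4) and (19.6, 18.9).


slope = (y2-y1)/(x2-x1) = (18.9-(-22.4))/(19.6-26.5) = 41.3/(-6.9) = -5.9855

-5.9855


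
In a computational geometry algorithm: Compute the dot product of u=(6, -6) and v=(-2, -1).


u . v = u_x*v_x + u_y*v_y = 6*(-2) + (-6)*(-1)
= (-12) + 6 = -6

-6


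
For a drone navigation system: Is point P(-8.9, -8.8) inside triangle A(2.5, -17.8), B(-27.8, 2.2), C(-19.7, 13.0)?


Cross products: AB x AP = -44.7, BC x BP = -293.22, CA x CP = -151.32
All same sign? yes

Yes, inside


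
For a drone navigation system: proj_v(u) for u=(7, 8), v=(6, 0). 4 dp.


u.v = 42, |v| = sqrt(36) = 6
Scalar projection = u.v / |v| = 42 / sqrt(36) = 7

7


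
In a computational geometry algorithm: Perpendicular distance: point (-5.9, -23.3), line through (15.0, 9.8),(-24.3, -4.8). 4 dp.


|cross product| = 995.69
|line direction| = sqrt(1757.65) = 41.9243
Distance = 995.69/sqrt(1757.65) = 23.7497

23.7497


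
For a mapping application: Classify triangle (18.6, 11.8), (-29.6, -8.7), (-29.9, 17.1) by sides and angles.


Side lengths squared: AB^2=2743.49, BC^2=665.73, CA^2=2380.34
Sorted: [665.73, 2380.34, 2743.49]
By sides: Scalene, By angles: Acute

Scalene, Acute


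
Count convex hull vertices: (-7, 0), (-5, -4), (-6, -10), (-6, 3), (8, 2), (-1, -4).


Convex hull vertices (CCW): (-7, 0), (-6, -10), (8, 2), (-6, 3)
Count = 4

4


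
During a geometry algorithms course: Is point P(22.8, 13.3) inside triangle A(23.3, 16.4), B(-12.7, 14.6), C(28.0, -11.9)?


Cross products: AB x AP = 110.7, BC x BP = 887.84, CA x CP = 28.72
All same sign? yes

Yes, inside


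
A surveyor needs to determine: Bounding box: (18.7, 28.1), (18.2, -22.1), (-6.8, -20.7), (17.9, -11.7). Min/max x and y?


x range: [-6.8, 18.7]
y range: [-22.1, 28.1]
Bounding box: (-6.8,-22.1) to (18.7,28.1)

(-6.8,-22.1) to (18.7,28.1)


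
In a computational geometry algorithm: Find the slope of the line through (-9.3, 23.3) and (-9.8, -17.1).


slope = (y2-y1)/(x2-x1) = ((-17.1)-23.3)/((-9.8)-(-9.3)) = (-40.4)/(-0.5) = 80.8

80.8


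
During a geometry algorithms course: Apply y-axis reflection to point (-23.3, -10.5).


Reflection over y-axis: (x,y) -> (-x,y)
(-23.3, -10.5) -> (23.3, -10.5)

(23.3, -10.5)


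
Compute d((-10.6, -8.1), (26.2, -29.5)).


dx=36.8, dy=-21.4
d^2 = 36.8^2 + (-21.4)^2 = 1812.2
d = sqrt(1812.2) = 42.5699

42.5699


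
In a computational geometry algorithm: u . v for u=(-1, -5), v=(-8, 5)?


u . v = u_x*v_x + u_y*v_y = (-1)*(-8) + (-5)*5
= 8 + (-25) = -17

-17


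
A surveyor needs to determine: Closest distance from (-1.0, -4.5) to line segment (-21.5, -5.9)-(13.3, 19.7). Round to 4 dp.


Project P onto AB: t = 0.4014 (clamped to [0,1])
Closest point on segment: (-7.53, 4.3768)
Distance: 11.0199

11.0199


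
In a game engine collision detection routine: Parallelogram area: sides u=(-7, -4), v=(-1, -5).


|u x v| = |(-7)*(-5) - (-4)*(-1)|
= |35 - 4| = 31

31


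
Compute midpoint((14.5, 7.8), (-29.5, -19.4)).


M = ((14.5+(-29.5))/2, (7.8+(-19.4))/2)
= (-7.5, -5.8)

(-7.5, -5.8)


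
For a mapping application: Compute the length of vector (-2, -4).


|u| = sqrt((-2)^2 + (-4)^2) = sqrt(20) = 4.4721

4.4721


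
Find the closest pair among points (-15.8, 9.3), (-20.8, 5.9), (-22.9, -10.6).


d(P0,P1) = 6.0465, d(P0,P2) = 21.1287, d(P1,P2) = 16.6331
Closest: P0 and P1

Closest pair: (-15.8, 9.3) and (-20.8, 5.9), distance = 6.0465


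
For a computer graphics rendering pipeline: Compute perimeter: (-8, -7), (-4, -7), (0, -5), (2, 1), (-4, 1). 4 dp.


Sides: (-8, -7)->(-4, -7): sqrt(16) = 4, (-4, -7)->(0, -5): sqrt(20) = 4.472136, (0, -5)->(2, 1): sqrt(40) = 6.324555, (2, 1)->(-4, 1): sqrt(36) = 6, (-4, 1)->(-8, -7): sqrt(80) = 8.944272
Sum = 29.740963
Perimeter = 29.741

29.741


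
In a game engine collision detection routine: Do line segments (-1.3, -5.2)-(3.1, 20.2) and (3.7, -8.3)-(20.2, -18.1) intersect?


Cross products: d1=2.15, d2=464.37, d3=-140.64, d4=-602.86
d1*d2 < 0 and d3*d4 < 0? no

No, they don't intersect


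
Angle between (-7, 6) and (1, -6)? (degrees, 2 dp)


u.v = -43, |u| = sqrt(85) = 9.2195, |v| = sqrt(37) = 6.0828
cos(theta) = u.v/(|u||v|) = -43/sqrt(3145) = -0.766758
theta = acos(-0.766758) = 140.06 degrees

140.06 degrees


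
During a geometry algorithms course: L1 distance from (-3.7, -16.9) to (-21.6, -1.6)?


|(-3.7)-(-21.6)| + |(-16.9)-(-1.6)| = 17.9 + 15.3 = 33.2

33.2


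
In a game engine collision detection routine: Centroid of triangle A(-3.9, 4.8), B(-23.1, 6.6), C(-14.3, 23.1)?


Centroid = ((x_A+x_B+x_C)/3, (y_A+y_B+y_C)/3)
= (((-3.9)+(-23.1)+(-14.3))/3, (4.8+6.6+23.1)/3)
= (-13.7667, 11.5)

(-13.7667, 11.5)


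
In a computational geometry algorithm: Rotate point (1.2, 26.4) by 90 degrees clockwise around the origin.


90° CW: (x,y) -> (y, -x)
(1.2,26.4) -> (26.4, -1.2)

(26.4, -1.2)


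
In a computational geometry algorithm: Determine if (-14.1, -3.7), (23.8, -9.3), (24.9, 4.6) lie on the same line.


Cross product: (23.8-(-14.1))*(4.6-(-3.7)) - ((-9.3)-(-3.7))*(24.9-(-14.1))
= 532.97

No, not collinear


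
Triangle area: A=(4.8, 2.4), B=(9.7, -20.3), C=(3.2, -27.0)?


Area = |x_A(y_B-y_C) + x_B(y_C-y_A) + x_C(y_A-y_B)|/2
= |32.16 + (-285.18) + 72.64|/2
= 180.38/2 = 90.19

90.19


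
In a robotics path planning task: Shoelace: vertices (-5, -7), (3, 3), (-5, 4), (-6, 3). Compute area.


Shoelace sum: ((-5)*3 - 3*(-7)) + (3*4 - (-5)*3) + ((-5)*3 - (-6)*4) + ((-6)*(-7) - (-5)*3)
= 99
Area = |99|/2 = 49.5

49.5


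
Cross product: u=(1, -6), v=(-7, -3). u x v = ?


u x v = u_x*v_y - u_y*v_x = 1*(-3) - (-6)*(-7)
= (-3) - 42 = -45

-45


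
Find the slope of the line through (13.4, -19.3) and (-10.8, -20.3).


slope = (y2-y1)/(x2-x1) = ((-20.3)-(-19.3))/((-10.8)-13.4) = (-1)/(-24.2) = 0.0413

0.0413


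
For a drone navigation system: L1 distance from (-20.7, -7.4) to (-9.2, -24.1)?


|(-20.7)-(-9.2)| + |(-7.4)-(-24.1)| = 11.5 + 16.7 = 28.2

28.2


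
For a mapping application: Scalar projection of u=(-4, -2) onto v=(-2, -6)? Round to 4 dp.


u.v = 20, |v| = sqrt(40) = 6.3246
Scalar projection = u.v / |v| = 20 / sqrt(40) = 3.1623

3.1623


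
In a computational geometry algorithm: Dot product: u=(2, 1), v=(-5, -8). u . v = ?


u . v = u_x*v_x + u_y*v_y = 2*(-5) + 1*(-8)
= (-10) + (-8) = -18

-18


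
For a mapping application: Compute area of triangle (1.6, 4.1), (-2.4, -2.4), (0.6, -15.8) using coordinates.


Area = |x_A(y_B-y_C) + x_B(y_C-y_A) + x_C(y_A-y_B)|/2
= |21.44 + 47.76 + 3.9|/2
= 73.1/2 = 36.55

36.55


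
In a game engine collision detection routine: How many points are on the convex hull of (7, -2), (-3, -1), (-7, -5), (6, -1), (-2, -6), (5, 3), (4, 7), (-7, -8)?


Convex hull vertices (CCW): (-7, -8), (-2, -6), (7, -2), (4, 7), (-7, -5)
Count = 5

5


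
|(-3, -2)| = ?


|u| = sqrt((-3)^2 + (-2)^2) = sqrt(13) = 3.6056

3.6056


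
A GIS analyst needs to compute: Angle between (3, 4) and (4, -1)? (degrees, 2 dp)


u.v = 8, |u| = sqrt(25) = 5, |v| = sqrt(17) = 4.1231
cos(theta) = u.v/(|u||v|) = 8/sqrt(425) = 0.388057
theta = acos(0.388057) = 67.17 degrees

67.17 degrees


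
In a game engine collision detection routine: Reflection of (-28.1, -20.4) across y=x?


Reflection over y=x: (x,y) -> (y,x)
(-28.1, -20.4) -> (-20.4, -28.1)

(-20.4, -28.1)


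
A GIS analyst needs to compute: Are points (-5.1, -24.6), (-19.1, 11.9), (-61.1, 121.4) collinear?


Cross product: ((-19.1)-(-5.1))*(121.4-(-24.6)) - (11.9-(-24.6))*((-61.1)-(-5.1))
= 0

Yes, collinear


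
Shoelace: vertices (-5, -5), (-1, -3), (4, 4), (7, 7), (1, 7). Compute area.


Shoelace sum: ((-5)*(-3) - (-1)*(-5)) + ((-1)*4 - 4*(-3)) + (4*7 - 7*4) + (7*7 - 1*7) + (1*(-5) - (-5)*7)
= 90
Area = |90|/2 = 45

45


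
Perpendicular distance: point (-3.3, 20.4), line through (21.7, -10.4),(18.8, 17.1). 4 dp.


|cross product| = 598.18
|line direction| = sqrt(764.66) = 27.6525
Distance = 598.18/sqrt(764.66) = 21.6321

21.6321


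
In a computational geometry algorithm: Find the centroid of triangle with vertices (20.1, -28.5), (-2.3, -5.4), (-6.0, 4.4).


Centroid = ((x_A+x_B+x_C)/3, (y_A+y_B+y_C)/3)
= ((20.1+(-2.3)+(-6))/3, ((-28.5)+(-5.4)+4.4)/3)
= (3.9333, -9.8333)

(3.9333, -9.8333)


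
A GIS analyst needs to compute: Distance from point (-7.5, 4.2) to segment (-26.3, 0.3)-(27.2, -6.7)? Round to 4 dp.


Project P onto AB: t = 0.3361 (clamped to [0,1])
Closest point on segment: (-8.3181, -2.0528)
Distance: 6.3061

6.3061


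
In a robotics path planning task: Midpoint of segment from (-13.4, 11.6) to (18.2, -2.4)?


M = (((-13.4)+18.2)/2, (11.6+(-2.4))/2)
= (2.4, 4.6)

(2.4, 4.6)


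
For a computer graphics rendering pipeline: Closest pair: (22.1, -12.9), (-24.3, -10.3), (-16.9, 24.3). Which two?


d(P0,P1) = 46.4728, d(P0,P2) = 53.8966, d(P1,P2) = 35.3825
Closest: P1 and P2

Closest pair: (-24.3, -10.3) and (-16.9, 24.3), distance = 35.3825


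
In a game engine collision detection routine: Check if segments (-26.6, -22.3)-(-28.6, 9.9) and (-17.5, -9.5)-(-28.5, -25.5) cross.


Cross products: d1=-4.8, d2=-391, d3=-318.62, d4=67.58
d1*d2 < 0 and d3*d4 < 0? no

No, they don't intersect


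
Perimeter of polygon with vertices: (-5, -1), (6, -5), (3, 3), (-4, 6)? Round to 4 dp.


Sides: (-5, -1)->(6, -5): sqrt(137) = 11.7047, (6, -5)->(3, 3): sqrt(73) = 8.544004, (3, 3)->(-4, 6): sqrt(58) = 7.615773, (-4, 6)->(-5, -1): sqrt(50) = 7.071068
Sum = 34.935545
Perimeter = 34.9355

34.9355


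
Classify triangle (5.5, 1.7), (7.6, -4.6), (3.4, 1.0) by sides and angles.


Side lengths squared: AB^2=44.1, BC^2=49, CA^2=4.9
Sorted: [4.9, 44.1, 49]
By sides: Scalene, By angles: Right

Scalene, Right


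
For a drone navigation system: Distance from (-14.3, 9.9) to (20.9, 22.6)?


dx=35.2, dy=12.7
d^2 = 35.2^2 + 12.7^2 = 1400.33
d = sqrt(1400.33) = 37.421

37.421


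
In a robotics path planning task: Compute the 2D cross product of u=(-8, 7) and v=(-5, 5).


u x v = u_x*v_y - u_y*v_x = (-8)*5 - 7*(-5)
= (-40) - (-35) = -5

-5


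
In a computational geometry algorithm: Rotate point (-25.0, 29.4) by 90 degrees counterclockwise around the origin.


90° CCW: (x,y) -> (-y, x)
(-25,29.4) -> (-29.4, -25)

(-29.4, -25)


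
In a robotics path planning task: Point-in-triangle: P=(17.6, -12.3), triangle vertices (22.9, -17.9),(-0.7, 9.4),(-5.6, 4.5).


Cross products: AB x AP = 12.53, BC x BP = 196, CA x CP = 40.88
All same sign? yes

Yes, inside


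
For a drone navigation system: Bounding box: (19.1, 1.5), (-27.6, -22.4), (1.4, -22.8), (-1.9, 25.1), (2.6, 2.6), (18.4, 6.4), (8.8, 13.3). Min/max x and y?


x range: [-27.6, 19.1]
y range: [-22.8, 25.1]
Bounding box: (-27.6,-22.8) to (19.1,25.1)

(-27.6,-22.8) to (19.1,25.1)


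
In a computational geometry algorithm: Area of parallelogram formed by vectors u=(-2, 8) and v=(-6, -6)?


|u x v| = |(-2)*(-6) - 8*(-6)|
= |12 - (-48)| = 60

60


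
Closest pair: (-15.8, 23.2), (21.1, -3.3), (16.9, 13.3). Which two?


d(P0,P1) = 45.4297, d(P0,P2) = 34.1658, d(P1,P2) = 17.1231
Closest: P1 and P2

Closest pair: (21.1, -3.3) and (16.9, 13.3), distance = 17.1231


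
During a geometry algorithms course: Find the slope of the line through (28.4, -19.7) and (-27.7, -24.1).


slope = (y2-y1)/(x2-x1) = ((-24.1)-(-19.7))/((-27.7)-28.4) = (-4.4)/(-56.1) = 0.0784

0.0784


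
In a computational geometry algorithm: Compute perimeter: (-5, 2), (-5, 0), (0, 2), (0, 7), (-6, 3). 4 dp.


Sides: (-5, 2)->(-5, 0): sqrt(4) = 2, (-5, 0)->(0, 2): sqrt(29) = 5.385165, (0, 2)->(0, 7): sqrt(25) = 5, (0, 7)->(-6, 3): sqrt(52) = 7.211103, (-6, 3)->(-5, 2): sqrt(2) = 1.414214
Sum = 21.010482
Perimeter = 21.0105

21.0105


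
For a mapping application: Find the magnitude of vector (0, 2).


|u| = sqrt(0^2 + 2^2) = sqrt(4) = 2

2


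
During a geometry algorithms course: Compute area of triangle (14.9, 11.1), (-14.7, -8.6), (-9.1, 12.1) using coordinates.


Area = |x_A(y_B-y_C) + x_B(y_C-y_A) + x_C(y_A-y_B)|/2
= |(-308.43) + (-14.7) + (-179.27)|/2
= 502.4/2 = 251.2

251.2


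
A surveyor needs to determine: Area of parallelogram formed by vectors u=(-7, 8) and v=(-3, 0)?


|u x v| = |(-7)*0 - 8*(-3)|
= |0 - (-24)| = 24

24


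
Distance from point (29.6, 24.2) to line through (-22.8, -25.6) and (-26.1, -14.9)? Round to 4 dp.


|cross product| = 725.02
|line direction| = sqrt(125.38) = 11.1973
Distance = 725.02/sqrt(125.38) = 64.7494

64.7494


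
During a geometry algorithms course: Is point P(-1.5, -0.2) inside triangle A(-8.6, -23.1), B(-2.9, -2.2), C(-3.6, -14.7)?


Cross products: AB x AP = -17.86, BC x BP = 16.1, CA x CP = -54.86
All same sign? no

No, outside


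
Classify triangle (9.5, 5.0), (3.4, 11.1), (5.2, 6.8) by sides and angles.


Side lengths squared: AB^2=74.42, BC^2=21.73, CA^2=21.73
Sorted: [21.73, 21.73, 74.42]
By sides: Isosceles, By angles: Obtuse

Isosceles, Obtuse


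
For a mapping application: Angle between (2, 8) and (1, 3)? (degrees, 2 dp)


u.v = 26, |u| = sqrt(68) = 8.2462, |v| = sqrt(10) = 3.1623
cos(theta) = u.v/(|u||v|) = 26/sqrt(680) = 0.997054
theta = acos(0.997054) = 4.4 degrees

4.4 degrees


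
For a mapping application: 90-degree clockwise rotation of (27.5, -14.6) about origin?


90° CW: (x,y) -> (y, -x)
(27.5,-14.6) -> (-14.6, -27.5)

(-14.6, -27.5)


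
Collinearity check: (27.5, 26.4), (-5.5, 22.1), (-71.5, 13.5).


Cross product: ((-5.5)-27.5)*(13.5-26.4) - (22.1-26.4)*((-71.5)-27.5)
= 0

Yes, collinear


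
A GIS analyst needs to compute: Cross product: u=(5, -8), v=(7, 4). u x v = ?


u x v = u_x*v_y - u_y*v_x = 5*4 - (-8)*7
= 20 - (-56) = 76

76


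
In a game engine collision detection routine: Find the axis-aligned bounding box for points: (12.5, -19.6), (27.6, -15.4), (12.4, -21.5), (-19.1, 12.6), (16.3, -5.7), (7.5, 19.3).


x range: [-19.1, 27.6]
y range: [-21.5, 19.3]
Bounding box: (-19.1,-21.5) to (27.6,19.3)

(-19.1,-21.5) to (27.6,19.3)


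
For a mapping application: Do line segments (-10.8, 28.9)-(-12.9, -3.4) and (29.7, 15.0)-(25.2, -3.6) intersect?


Cross products: d1=-815.85, d2=-709.56, d3=1337.34, d4=1231.05
d1*d2 < 0 and d3*d4 < 0? no

No, they don't intersect


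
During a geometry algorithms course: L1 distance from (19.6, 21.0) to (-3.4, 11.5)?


|19.6-(-3.4)| + |21-11.5| = 23 + 9.5 = 32.5

32.5


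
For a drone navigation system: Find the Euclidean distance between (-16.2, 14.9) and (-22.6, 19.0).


dx=-6.4, dy=4.1
d^2 = (-6.4)^2 + 4.1^2 = 57.77
d = sqrt(57.77) = 7.6007

7.6007


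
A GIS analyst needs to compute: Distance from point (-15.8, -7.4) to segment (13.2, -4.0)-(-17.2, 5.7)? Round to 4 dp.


Project P onto AB: t = 0.8334 (clamped to [0,1])
Closest point on segment: (-12.1357, 4.0841)
Distance: 12.0545

12.0545


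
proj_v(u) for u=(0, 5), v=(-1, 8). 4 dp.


u.v = 40, |v| = sqrt(65) = 8.0623
Scalar projection = u.v / |v| = 40 / sqrt(65) = 4.9614

4.9614


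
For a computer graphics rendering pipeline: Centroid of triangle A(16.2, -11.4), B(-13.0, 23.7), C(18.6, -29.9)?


Centroid = ((x_A+x_B+x_C)/3, (y_A+y_B+y_C)/3)
= ((16.2+(-13)+18.6)/3, ((-11.4)+23.7+(-29.9))/3)
= (7.2667, -5.8667)

(7.2667, -5.8667)


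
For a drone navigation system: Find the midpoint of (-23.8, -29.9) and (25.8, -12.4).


M = (((-23.8)+25.8)/2, ((-29.9)+(-12.4))/2)
= (1, -21.15)

(1, -21.15)


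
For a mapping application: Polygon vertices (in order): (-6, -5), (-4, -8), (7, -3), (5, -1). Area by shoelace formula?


Shoelace sum: ((-6)*(-8) - (-4)*(-5)) + ((-4)*(-3) - 7*(-8)) + (7*(-1) - 5*(-3)) + (5*(-5) - (-6)*(-1))
= 73
Area = |73|/2 = 36.5

36.5


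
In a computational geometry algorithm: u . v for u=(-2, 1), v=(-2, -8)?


u . v = u_x*v_x + u_y*v_y = (-2)*(-2) + 1*(-8)
= 4 + (-8) = -4

-4


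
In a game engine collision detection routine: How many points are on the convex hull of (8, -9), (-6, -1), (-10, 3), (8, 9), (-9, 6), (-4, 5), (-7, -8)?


Convex hull vertices (CCW): (-10, 3), (-7, -8), (8, -9), (8, 9), (-9, 6)
Count = 5

5


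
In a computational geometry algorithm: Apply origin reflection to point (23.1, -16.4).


Reflection over origin: (x,y) -> (-x,-y)
(23.1, -16.4) -> (-23.1, 16.4)

(-23.1, 16.4)


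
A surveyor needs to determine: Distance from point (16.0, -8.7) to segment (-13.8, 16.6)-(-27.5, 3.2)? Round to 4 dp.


Project P onto AB: t = 0 (clamped to [0,1])
Closest point on segment: (-13.8, 16.6)
Distance: 39.0913

39.0913


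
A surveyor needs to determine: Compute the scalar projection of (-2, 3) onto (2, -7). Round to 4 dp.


u.v = -25, |v| = sqrt(53) = 7.2801
Scalar projection = u.v / |v| = -25 / sqrt(53) = -3.434

-3.434


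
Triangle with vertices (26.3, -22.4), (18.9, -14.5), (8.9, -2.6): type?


Side lengths squared: AB^2=117.17, BC^2=241.61, CA^2=694.8
Sorted: [117.17, 241.61, 694.8]
By sides: Scalene, By angles: Obtuse

Scalene, Obtuse


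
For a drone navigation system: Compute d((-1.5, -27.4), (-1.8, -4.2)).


dx=-0.3, dy=23.2
d^2 = (-0.3)^2 + 23.2^2 = 538.33
d = sqrt(538.33) = 23.2019

23.2019


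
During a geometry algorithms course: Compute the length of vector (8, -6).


|u| = sqrt(8^2 + (-6)^2) = sqrt(100) = 10

10


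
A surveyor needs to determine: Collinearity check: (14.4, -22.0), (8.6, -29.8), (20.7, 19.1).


Cross product: (8.6-14.4)*(19.1-(-22)) - ((-29.8)-(-22))*(20.7-14.4)
= -189.24

No, not collinear


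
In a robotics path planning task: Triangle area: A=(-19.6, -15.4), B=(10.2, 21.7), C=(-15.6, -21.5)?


Area = |x_A(y_B-y_C) + x_B(y_C-y_A) + x_C(y_A-y_B)|/2
= |(-846.72) + (-62.22) + 578.76|/2
= 330.18/2 = 165.09

165.09


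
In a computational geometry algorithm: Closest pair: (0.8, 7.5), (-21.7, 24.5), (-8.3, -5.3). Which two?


d(P0,P1) = 28.2002, d(P0,P2) = 15.7051, d(P1,P2) = 32.6741
Closest: P0 and P2

Closest pair: (0.8, 7.5) and (-8.3, -5.3), distance = 15.7051


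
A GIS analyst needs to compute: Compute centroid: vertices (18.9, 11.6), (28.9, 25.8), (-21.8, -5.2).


Centroid = ((x_A+x_B+x_C)/3, (y_A+y_B+y_C)/3)
= ((18.9+28.9+(-21.8))/3, (11.6+25.8+(-5.2))/3)
= (8.6667, 10.7333)

(8.6667, 10.7333)


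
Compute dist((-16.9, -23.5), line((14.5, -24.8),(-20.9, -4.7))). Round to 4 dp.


|cross product| = 585.12
|line direction| = sqrt(1657.17) = 40.7084
Distance = 585.12/sqrt(1657.17) = 14.3735

14.3735


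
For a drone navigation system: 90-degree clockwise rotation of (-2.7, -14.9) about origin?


90° CW: (x,y) -> (y, -x)
(-2.7,-14.9) -> (-14.9, 2.7)

(-14.9, 2.7)


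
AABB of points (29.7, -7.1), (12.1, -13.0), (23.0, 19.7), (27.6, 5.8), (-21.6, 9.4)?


x range: [-21.6, 29.7]
y range: [-13, 19.7]
Bounding box: (-21.6,-13) to (29.7,19.7)

(-21.6,-13) to (29.7,19.7)


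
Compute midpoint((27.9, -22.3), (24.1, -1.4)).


M = ((27.9+24.1)/2, ((-22.3)+(-1.4))/2)
= (26, -11.85)

(26, -11.85)


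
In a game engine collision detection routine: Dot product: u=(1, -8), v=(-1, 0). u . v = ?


u . v = u_x*v_x + u_y*v_y = 1*(-1) + (-8)*0
= (-1) + 0 = -1

-1


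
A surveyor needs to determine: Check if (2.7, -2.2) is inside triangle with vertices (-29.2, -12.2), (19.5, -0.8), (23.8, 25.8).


Cross products: AB x AP = 123.34, BC x BP = 440.86, CA x CP = 682.2
All same sign? yes

Yes, inside


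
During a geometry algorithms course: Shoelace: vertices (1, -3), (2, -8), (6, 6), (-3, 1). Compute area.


Shoelace sum: (1*(-8) - 2*(-3)) + (2*6 - 6*(-8)) + (6*1 - (-3)*6) + ((-3)*(-3) - 1*1)
= 90
Area = |90|/2 = 45

45


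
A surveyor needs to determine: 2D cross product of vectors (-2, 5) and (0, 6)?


u x v = u_x*v_y - u_y*v_x = (-2)*6 - 5*0
= (-12) - 0 = -12

-12


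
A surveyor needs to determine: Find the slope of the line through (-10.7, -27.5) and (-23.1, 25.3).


slope = (y2-y1)/(x2-x1) = (25.3-(-27.5))/((-23.1)-(-10.7)) = 52.8/(-12.4) = -4.2581

-4.2581


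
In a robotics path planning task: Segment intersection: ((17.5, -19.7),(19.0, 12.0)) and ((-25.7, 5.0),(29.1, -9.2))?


Cross products: d1=-740.12, d2=1018.34, d3=1406.49, d4=-351.97
d1*d2 < 0 and d3*d4 < 0? yes

Yes, they intersect
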